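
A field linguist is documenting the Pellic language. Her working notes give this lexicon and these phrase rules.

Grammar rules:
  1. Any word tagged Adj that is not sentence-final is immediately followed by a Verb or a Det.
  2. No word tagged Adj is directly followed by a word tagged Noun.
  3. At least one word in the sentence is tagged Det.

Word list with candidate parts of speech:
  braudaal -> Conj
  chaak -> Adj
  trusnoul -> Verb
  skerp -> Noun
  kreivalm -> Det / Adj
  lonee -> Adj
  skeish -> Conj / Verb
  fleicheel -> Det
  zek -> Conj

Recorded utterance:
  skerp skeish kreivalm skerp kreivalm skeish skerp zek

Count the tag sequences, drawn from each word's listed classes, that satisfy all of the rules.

6

Candidates per position — 1:skerp {Noun}; 2:skeish {Conj,Verb}; 3:kreivalm {Det,Adj}; 4:skerp {Noun}; 5:kreivalm {Det,Adj}; 6:skeish {Conj,Verb}; 7:skerp {Noun}; 8:zek {Conj}.
There are 16 candidate sequences in total.
Checking each against the rules leaves 6 sequences.
Count = 6.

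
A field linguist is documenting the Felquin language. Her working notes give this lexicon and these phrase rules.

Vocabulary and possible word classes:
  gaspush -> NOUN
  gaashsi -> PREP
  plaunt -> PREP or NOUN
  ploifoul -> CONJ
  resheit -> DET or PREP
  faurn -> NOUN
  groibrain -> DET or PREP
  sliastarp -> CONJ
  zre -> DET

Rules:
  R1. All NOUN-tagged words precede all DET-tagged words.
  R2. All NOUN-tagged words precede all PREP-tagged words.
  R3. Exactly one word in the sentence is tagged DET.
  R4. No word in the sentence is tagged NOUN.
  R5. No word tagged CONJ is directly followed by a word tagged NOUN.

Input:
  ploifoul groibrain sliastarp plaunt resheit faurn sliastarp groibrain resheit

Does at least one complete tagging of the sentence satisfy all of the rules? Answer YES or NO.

NO

Candidates per position — 1:ploifoul {CONJ}; 2:groibrain {DET,PREP}; 3:sliastarp {CONJ}; 4:plaunt {PREP,NOUN}; 5:resheit {DET,PREP}; 6:faurn {NOUN}; 7:sliastarp {CONJ}; 8:groibrain {DET,PREP}; 9:resheit {DET,PREP}.
Rule 4 cannot be satisfied by any choice of tags from the lexicon.
So there is no consistent tagging.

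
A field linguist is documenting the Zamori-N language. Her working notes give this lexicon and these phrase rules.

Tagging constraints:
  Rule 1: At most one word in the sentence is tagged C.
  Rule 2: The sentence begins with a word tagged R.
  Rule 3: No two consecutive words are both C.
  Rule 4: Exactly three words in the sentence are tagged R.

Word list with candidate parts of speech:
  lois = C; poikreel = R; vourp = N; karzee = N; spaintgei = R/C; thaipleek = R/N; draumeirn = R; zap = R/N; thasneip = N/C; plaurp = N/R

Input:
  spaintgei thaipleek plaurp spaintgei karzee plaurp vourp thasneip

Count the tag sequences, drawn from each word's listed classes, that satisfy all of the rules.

9

Candidates per position — 1:spaintgei {R,C}; 2:thaipleek {R,N}; 3:plaurp {N,R}; 4:spaintgei {R,C}; 5:karzee {N}; 6:plaurp {N,R}; 7:vourp {N}; 8:thasneip {N,C}.
There are 64 candidate sequences in total.
Checking each against the rules leaves 9 sequences.
Count = 9.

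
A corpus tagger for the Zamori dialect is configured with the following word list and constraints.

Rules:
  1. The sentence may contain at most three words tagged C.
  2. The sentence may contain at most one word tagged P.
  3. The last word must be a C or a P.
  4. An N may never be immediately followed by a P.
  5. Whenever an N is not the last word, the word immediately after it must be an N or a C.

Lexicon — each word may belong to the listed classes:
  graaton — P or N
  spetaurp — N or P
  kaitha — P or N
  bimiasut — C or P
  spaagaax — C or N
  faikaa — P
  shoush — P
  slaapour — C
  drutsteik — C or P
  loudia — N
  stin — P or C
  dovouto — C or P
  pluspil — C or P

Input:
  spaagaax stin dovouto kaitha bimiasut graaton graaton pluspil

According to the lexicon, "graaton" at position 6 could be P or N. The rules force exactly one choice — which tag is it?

N

Candidates per position — 1:spaagaax {C,N}; 2:stin {P,C}; 3:dovouto {C,P}; 4:kaitha {P,N}; 5:bimiasut {C,P}; 6:graaton {P,N}; 7:graaton {P,N}; 8:pluspil {C,P}.
Position 6: the remaining choice is settled jointly with positions 1, 2, 3, 4, 5, 7, 8 — only N at position 6 is part of a tagging that satisfies every rule.
The unique satisfying tagging is: N C P N C N N C.
Rule-by-rule: rule 1 satisfied; rule 2 satisfied; rule 3 satisfied; rule 4 satisfied; rule 5 satisfied.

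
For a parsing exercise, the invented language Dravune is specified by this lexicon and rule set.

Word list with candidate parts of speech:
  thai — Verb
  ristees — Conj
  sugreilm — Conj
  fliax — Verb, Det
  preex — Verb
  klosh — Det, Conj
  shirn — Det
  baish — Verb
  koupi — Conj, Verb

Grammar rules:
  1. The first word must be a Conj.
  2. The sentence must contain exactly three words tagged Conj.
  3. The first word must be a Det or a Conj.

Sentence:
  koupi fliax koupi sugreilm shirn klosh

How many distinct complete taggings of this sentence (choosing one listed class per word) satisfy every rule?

4

Candidates per position — 1:koupi {Conj,Verb}; 2:fliax {Verb,Det}; 3:koupi {Conj,Verb}; 4:sugreilm {Conj}; 5:shirn {Det}; 6:klosh {Det,Conj}.
There are 16 candidate sequences in total.
The sequences that satisfy every rule: Conj Verb Conj Conj Det Det; Conj Verb Verb Conj Det Conj; Conj Det Conj Conj Det Det; Conj Det Verb Conj Det Conj.
Count = 4.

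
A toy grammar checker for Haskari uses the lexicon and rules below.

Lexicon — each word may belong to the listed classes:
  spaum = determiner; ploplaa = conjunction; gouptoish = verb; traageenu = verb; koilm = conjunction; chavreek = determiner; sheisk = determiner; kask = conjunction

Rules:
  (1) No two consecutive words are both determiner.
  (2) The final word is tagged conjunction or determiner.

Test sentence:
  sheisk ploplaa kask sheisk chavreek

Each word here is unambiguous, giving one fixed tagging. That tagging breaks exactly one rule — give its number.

1

Fixed tagging: determiner conjunction conjunction determiner determiner.
Applying the rules: R1 fails, R2 ok.
Only rule 1 fails.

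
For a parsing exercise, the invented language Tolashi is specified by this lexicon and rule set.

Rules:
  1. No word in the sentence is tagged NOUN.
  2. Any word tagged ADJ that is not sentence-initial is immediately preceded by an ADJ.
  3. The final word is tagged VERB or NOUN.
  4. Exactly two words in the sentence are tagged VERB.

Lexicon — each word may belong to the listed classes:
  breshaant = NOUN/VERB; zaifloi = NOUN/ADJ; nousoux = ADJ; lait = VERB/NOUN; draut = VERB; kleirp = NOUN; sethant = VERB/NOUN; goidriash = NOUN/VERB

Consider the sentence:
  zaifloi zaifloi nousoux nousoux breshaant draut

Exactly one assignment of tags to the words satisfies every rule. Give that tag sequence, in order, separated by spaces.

ADJ ADJ ADJ ADJ VERB VERB

Candidates per position — 1:zaifloi {NOUN,ADJ}; 2:zaifloi {NOUN,ADJ}; 3:nousoux {ADJ}; 4:nousoux {ADJ}; 5:breshaant {NOUN,VERB}; 6:draut {VERB}.
At position 1, choosing NOUN makes rule 1 impossible to satisfy; hence ADJ.
At position 2, choosing NOUN makes rule 1 impossible to satisfy; hence ADJ.
At position 5, choosing NOUN makes rule 1 impossible to satisfy; hence VERB.
That leaves exactly one tagging: ADJ ADJ ADJ ADJ VERB VERB.
Checking: rule 1 holds; rule 2 holds; rule 3 holds; rule 4 holds.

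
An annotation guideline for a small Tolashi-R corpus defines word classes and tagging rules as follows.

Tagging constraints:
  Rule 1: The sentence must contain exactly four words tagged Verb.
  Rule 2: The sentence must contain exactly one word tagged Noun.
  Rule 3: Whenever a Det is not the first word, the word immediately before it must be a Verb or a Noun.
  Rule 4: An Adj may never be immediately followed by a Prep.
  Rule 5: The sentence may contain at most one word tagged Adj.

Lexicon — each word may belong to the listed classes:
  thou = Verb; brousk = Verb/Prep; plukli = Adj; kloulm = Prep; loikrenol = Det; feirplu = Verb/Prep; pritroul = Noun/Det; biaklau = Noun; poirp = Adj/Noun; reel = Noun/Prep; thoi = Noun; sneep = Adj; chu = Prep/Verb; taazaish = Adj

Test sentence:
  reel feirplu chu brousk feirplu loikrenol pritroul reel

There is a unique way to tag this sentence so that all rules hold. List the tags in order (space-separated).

Candidates per position — 1:reel {Noun,Prep}; 2:feirplu {Verb,Prep}; 3:chu {Prep,Verb}; 4:brousk {Verb,Prep}; 5:feirplu {Verb,Prep}; 6:loikrenol {Det}; 7:pritroul {Noun,Det}; 8:reel {Noun,Prep}.
Word 2 cannot be Prep — rule 1 would then fail for every completion. It is Verb.
Word 3 cannot be Prep — rule 1 would then fail for every completion. It is Verb.
Word 4 cannot be Prep — rule 1 would then fail for every completion. It is Verb.
Word 5 cannot be Prep — rule 1 would then fail for every completion. It is Verb.
Word 7 cannot be Det — rule 3 would then fail for every completion. It is Noun.
Word 8 cannot be Noun — rule 2 would then fail for every completion. It is Prep.
Word 1 cannot be Noun — rule 2 would then fail for every completion. It is Prep.
So the tagging must be: Prep Verb Verb Verb Verb Det Noun Prep.
Check: rule 1 ok; rule 2 ok; rule 3 ok; rule 4 ok; rule 5 ok.

Prep Verb Verb Verb Verb Det Noun Prep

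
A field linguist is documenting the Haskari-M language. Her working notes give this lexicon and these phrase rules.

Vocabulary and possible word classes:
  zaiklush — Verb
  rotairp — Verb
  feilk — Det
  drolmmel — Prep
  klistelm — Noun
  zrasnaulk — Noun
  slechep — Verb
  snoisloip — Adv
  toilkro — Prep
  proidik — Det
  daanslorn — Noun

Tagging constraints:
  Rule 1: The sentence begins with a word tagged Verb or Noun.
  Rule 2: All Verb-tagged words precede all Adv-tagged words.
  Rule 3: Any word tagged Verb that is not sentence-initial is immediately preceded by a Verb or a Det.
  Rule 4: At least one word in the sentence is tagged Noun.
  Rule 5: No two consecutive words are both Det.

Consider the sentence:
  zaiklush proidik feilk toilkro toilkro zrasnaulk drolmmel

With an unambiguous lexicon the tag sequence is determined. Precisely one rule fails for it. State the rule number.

5

Fixed tagging: Verb Det Det Prep Prep Noun Prep.
Checking each rule: R1 holds, R2 holds, R3 holds, R4 holds, R5 violated.
Only rule 5 fails.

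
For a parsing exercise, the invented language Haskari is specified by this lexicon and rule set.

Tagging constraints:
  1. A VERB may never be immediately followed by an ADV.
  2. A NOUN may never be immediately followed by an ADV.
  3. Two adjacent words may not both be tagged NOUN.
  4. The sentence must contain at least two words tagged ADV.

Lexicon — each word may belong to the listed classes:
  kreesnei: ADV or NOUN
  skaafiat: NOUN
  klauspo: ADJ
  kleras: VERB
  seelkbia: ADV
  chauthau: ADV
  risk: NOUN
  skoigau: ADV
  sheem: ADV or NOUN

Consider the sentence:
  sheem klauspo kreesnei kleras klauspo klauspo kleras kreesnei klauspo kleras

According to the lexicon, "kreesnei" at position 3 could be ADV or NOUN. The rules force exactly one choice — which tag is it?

Candidates per position — 1:sheem {ADV,NOUN}; 2:klauspo {ADJ}; 3:kreesnei {ADV,NOUN}; 4:kleras {VERB}; 5:klauspo {ADJ}; 6:klauspo {ADJ}; 7:kleras {VERB}; 8:kreesnei {ADV,NOUN}; 9:klauspo {ADJ}; 10:kleras {VERB}.
If word 8 were ADV, no tagging could satisfy rule 1; so word 8 is NOUN.
If word 1 were NOUN, no tagging could satisfy rule 4; so word 1 is ADV.
If word 3 were NOUN, no tagging could satisfy rule 4; so word 3 is ADV.
The only consistent sequence is: ADV ADJ ADV VERB ADJ ADJ VERB NOUN ADJ VERB.
Check: rule 1 satisfied; rule 2 satisfied; rule 3 satisfied; rule 4 satisfied.

ADV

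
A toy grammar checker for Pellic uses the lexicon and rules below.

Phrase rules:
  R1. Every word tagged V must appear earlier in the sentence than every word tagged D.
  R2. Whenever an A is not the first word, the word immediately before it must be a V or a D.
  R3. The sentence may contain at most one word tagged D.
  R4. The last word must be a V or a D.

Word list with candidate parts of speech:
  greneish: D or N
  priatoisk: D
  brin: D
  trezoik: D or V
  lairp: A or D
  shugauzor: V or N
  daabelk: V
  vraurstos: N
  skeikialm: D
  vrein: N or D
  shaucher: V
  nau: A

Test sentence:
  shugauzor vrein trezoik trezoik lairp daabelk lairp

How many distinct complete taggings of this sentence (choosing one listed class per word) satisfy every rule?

Candidates per position — 1:shugauzor {V,N}; 2:vrein {N,D}; 3:trezoik {D,V}; 4:trezoik {D,V}; 5:lairp {A,D}; 6:daabelk {V}; 7:lairp {A,D}.
There are 64 candidate sequences in total.
The sequences that satisfy every rule: V N V V A V D; N N V V A V D.
Count = 2.

2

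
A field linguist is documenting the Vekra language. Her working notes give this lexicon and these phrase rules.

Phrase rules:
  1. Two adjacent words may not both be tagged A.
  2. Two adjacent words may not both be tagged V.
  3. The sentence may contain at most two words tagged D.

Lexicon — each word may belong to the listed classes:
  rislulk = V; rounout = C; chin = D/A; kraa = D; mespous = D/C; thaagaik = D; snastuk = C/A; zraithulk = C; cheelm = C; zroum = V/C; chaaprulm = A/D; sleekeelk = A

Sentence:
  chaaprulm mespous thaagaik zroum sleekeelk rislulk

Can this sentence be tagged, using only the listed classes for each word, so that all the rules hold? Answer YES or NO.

YES

Candidates per position — 1:chaaprulm {A,D}; 2:mespous {D,C}; 3:thaagaik {D}; 4:zroum {V,C}; 5:sleekeelk {A}; 6:rislulk {V}.
One satisfying assignment: D C D C A V.
Check: rule 1 satisfied; rule 2 satisfied; rule 3 satisfied.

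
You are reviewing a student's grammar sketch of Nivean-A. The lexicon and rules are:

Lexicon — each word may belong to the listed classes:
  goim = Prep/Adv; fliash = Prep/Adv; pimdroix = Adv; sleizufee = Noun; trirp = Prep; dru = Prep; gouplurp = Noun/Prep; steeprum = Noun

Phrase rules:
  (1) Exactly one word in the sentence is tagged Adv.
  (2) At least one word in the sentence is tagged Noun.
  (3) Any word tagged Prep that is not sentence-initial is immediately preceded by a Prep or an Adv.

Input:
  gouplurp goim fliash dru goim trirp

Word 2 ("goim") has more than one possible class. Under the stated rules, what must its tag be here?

Candidates per position — 1:gouplurp {Noun,Prep}; 2:goim {Prep,Adv}; 3:fliash {Prep,Adv}; 4:dru {Prep}; 5:goim {Prep,Adv}; 6:trirp {Prep}.
At position 1, choosing Prep makes rule 2 impossible to satisfy; hence Noun.
At position 2, choosing Prep makes rule 3 impossible to satisfy; hence Adv.
At position 3, choosing Adv makes rule 1 impossible to satisfy; hence Prep.
At position 5, choosing Adv makes rule 1 impossible to satisfy; hence Prep.
The only consistent sequence is: Noun Adv Prep Prep Prep Prep.
Check: rule 1 holds; rule 2 holds; rule 3 holds.

Adv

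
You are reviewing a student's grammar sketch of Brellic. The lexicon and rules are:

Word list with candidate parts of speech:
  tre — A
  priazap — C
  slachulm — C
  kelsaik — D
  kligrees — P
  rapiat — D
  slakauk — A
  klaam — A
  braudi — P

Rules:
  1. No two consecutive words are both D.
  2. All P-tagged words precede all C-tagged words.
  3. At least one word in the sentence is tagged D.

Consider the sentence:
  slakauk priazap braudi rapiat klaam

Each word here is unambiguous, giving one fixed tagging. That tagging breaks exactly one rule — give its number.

2

Fixed tagging: A C P D A.
Applying the rules: R1 ✓, R2 ✗, R3 ✓.
Only rule 2 fails.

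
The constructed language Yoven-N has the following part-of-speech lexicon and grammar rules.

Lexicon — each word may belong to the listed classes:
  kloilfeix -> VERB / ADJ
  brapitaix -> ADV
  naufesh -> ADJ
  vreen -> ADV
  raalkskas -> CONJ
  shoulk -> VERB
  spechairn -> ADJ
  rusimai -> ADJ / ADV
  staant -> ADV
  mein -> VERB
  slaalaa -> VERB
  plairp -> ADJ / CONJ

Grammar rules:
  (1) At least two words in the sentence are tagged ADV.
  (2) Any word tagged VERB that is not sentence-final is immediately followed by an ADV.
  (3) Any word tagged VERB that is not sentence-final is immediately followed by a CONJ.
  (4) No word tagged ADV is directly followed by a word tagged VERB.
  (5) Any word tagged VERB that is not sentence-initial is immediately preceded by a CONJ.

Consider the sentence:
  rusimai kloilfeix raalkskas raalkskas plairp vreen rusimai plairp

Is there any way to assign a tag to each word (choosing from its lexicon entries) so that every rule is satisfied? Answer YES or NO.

Candidates per position — 1:rusimai {ADJ,ADV}; 2:kloilfeix {VERB,ADJ}; 3:raalkskas {CONJ}; 4:raalkskas {CONJ}; 5:plairp {ADJ,CONJ}; 6:vreen {ADV}; 7:rusimai {ADJ,ADV}; 8:plairp {ADJ,CONJ}.
One satisfying assignment: ADV ADJ CONJ CONJ ADJ ADV ADJ ADJ.
Check: rule 1 ok; rule 2 ok; rule 3 ok; rule 4 ok; rule 5 ok.

YES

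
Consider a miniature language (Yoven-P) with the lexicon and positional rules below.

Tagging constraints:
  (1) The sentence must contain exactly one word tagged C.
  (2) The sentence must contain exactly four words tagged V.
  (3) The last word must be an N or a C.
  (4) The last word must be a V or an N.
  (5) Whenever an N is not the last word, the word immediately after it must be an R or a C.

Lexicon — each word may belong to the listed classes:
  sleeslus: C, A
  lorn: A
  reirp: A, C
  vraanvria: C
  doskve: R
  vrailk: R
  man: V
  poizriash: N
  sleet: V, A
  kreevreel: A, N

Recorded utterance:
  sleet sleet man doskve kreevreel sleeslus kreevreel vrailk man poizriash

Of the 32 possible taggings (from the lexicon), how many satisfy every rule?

4

Candidates per position — 1:sleet {V,A}; 2:sleet {V,A}; 3:man {V}; 4:doskve {R}; 5:kreevreel {A,N}; 6:sleeslus {C,A}; 7:kreevreel {A,N}; 8:vrailk {R}; 9:man {V}; 10:poizriash {N}.
There are 32 candidate sequences in total.
The sequences that satisfy every rule: V V V R A C A R V N; V V V R A C N R V N; V V V R N C A R V N; V V V R N C N R V N.
Count = 4.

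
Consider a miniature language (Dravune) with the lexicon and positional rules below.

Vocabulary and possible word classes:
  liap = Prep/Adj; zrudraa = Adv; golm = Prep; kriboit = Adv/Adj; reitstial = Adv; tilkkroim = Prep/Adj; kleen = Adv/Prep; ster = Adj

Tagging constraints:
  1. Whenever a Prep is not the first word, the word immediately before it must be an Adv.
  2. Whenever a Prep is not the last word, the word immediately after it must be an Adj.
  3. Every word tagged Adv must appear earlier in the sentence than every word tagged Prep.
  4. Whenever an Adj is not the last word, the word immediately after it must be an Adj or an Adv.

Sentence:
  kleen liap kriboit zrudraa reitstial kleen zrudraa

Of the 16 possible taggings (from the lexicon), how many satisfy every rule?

2

Candidates per position — 1:kleen {Adv,Prep}; 2:liap {Prep,Adj}; 3:kriboit {Adv,Adj}; 4:zrudraa {Adv}; 5:reitstial {Adv}; 6:kleen {Adv,Prep}; 7:zrudraa {Adv}.
There are 16 candidate sequences in total.
The sequences that satisfy every rule: Adv Adj Adv Adv Adv Adv Adv; Adv Adj Adj Adv Adv Adv Adv.
Count = 2.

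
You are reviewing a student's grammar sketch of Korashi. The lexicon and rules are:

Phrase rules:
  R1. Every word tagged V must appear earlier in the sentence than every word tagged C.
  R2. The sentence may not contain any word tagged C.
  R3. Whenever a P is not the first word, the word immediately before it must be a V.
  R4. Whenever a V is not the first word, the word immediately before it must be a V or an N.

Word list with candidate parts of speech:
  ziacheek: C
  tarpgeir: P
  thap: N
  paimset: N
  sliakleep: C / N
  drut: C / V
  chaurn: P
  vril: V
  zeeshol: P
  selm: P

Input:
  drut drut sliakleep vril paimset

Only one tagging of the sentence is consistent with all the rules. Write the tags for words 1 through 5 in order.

Candidates per position — 1:drut {C,V}; 2:drut {C,V}; 3:sliakleep {C,N}; 4:vril {V}; 5:paimset {N}.
Position 1: C is ruled out by rule 1; that leaves V.
Position 2: C is ruled out by rule 1; that leaves V.
Position 3: C is ruled out by rule 1; that leaves N.
So the tagging must be: V V N V N.
Rule-by-rule: rule 1 ✓; rule 2 ✓; rule 3 ✓; rule 4 ✓.

V V N V N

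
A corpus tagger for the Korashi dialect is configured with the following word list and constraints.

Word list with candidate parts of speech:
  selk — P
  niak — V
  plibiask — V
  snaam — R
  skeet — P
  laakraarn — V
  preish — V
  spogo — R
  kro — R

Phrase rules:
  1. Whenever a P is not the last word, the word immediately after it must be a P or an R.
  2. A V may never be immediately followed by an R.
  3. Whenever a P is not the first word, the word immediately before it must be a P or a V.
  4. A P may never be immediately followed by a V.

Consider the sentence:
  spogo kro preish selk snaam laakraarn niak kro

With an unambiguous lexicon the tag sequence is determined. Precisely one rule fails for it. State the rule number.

2

Fixed tagging: R R V P R V V R.
Rule check: R1 pass, R2 fail, R3 pass, R4 pass.
Only rule 2 fails.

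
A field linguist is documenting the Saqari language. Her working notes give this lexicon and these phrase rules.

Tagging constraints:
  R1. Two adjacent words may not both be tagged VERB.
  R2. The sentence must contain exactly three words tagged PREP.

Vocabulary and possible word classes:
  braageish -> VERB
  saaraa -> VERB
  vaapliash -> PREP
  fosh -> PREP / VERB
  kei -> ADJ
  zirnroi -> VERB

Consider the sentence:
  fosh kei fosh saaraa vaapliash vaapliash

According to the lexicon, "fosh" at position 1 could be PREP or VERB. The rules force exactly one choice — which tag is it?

VERB

Candidates per position — 1:fosh {PREP,VERB}; 2:kei {ADJ}; 3:fosh {PREP,VERB}; 4:saaraa {VERB}; 5:vaapliash {PREP}; 6:vaapliash {PREP}.
At position 3, choosing VERB makes rule 1 impossible to satisfy; hence PREP.
At position 1, choosing PREP makes rule 2 impossible to satisfy; hence VERB.
That leaves exactly one tagging: VERB ADJ PREP VERB PREP PREP.
Check: rule 1 holds; rule 2 holds.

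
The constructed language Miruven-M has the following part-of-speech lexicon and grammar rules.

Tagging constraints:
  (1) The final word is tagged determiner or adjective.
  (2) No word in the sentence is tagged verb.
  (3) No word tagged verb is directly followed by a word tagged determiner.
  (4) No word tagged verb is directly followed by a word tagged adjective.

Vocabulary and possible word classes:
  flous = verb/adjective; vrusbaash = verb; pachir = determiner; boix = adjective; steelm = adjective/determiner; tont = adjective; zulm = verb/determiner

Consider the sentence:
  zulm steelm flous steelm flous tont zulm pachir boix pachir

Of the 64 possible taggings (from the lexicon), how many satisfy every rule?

4

Candidates per position — 1:zulm {verb,determiner}; 2:steelm {adjective,determiner}; 3:flous {verb,adjective}; 4:steelm {adjective,determiner}; 5:flous {verb,adjective}; 6:tont {adjective}; 7:zulm {verb,determiner}; 8:pachir {determiner}; 9:boix {adjective}; 10:pachir {determiner}.
There are 64 candidate sequences in total.
The sequences that satisfy every rule: determiner adjective adjective adjective adjective adjective determiner determiner adjective determiner; determiner adjective adjective determiner adjective adjective determiner determiner adjective determiner; determiner determiner adjective adjective adjective adjective determiner determiner adjective determiner; determiner determiner adjective determiner adjective adjective determiner determiner adjective determiner.
Count = 4.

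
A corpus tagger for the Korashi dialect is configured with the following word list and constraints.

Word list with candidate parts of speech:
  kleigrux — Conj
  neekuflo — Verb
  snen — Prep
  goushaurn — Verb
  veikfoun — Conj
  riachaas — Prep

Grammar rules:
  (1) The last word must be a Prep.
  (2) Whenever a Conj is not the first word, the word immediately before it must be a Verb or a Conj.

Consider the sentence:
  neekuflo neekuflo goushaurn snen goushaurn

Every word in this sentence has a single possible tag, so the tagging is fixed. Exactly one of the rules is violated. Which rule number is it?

Fixed tagging: Verb Verb Verb Prep Verb.
Applying the rules: R1 fails, R2 ok.
Only rule 1 fails.

1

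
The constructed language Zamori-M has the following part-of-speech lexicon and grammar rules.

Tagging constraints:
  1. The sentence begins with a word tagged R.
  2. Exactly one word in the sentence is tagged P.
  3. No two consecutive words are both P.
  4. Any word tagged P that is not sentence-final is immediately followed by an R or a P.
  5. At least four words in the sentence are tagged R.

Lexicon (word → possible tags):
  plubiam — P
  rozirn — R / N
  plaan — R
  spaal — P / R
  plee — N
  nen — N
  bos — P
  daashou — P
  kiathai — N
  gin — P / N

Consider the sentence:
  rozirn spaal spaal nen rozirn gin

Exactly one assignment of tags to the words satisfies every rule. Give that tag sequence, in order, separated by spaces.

Candidates per position — 1:rozirn {R,N}; 2:spaal {P,R}; 3:spaal {P,R}; 4:nen {N}; 5:rozirn {R,N}; 6:gin {P,N}.
Position 1: N is ruled out by rule 1; that leaves R.
Position 2: P is ruled out by rule 5; that leaves R.
Position 3: P is ruled out by rule 4; that leaves R.
Position 5: N is ruled out by rule 5; that leaves R.
Position 6: N is ruled out by rule 2; that leaves P.
So the tagging must be: R R R N R P.
Check: rule 1 satisfied; rule 2 satisfied; rule 3 satisfied; rule 4 satisfied; rule 5 satisfied.

R R R N R P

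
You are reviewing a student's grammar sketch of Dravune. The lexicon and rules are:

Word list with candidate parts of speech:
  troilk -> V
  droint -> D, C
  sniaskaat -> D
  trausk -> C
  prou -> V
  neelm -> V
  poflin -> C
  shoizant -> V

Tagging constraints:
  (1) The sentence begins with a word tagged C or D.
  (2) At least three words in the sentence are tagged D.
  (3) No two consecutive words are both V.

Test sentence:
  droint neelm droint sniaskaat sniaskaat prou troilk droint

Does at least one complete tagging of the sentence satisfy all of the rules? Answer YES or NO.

Candidates per position — 1:droint {D,C}; 2:neelm {V}; 3:droint {D,C}; 4:sniaskaat {D}; 5:sniaskaat {D}; 6:prou {V}; 7:troilk {V}; 8:droint {D,C}.
Rule 3 cannot be satisfied by any choice of tags from the lexicon.
So there is no consistent tagging.

NO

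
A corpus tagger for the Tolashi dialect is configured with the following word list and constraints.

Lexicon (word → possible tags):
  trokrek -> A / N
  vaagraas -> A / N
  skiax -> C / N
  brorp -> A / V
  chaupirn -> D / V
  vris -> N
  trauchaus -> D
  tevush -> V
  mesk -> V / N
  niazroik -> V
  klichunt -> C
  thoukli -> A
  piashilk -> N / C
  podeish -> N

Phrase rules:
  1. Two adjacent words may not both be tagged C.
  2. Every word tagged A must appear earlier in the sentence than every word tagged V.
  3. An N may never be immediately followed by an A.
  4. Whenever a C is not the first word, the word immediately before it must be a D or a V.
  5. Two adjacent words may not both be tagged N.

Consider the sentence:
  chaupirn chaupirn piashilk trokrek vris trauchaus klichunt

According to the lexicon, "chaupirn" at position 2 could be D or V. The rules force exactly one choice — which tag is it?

D

Candidates per position — 1:chaupirn {D,V}; 2:chaupirn {D,V}; 3:piashilk {N,C}; 4:trokrek {A,N}; 5:vris {N}; 6:trauchaus {D}; 7:klichunt {C}.
Position 4: N is ruled out by rule 5; that leaves A.
Position 1: V is ruled out by rule 2; that leaves D.
Position 2: V is ruled out by rule 2; that leaves D.
Position 3: N is ruled out by rule 3; that leaves C.
So the tagging must be: D D C A N D C.
Rule-by-rule: rule 1 satisfied; rule 2 satisfied; rule 3 satisfied; rule 4 satisfied; rule 5 satisfied.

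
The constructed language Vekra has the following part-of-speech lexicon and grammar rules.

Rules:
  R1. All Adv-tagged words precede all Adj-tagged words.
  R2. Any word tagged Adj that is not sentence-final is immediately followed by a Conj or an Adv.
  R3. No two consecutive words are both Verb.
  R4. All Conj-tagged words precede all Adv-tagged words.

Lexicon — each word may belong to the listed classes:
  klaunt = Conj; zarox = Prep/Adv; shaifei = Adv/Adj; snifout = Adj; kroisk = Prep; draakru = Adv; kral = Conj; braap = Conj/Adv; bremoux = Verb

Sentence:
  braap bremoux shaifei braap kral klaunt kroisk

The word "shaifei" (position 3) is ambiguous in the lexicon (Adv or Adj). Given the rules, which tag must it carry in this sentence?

Adj

Candidates per position — 1:braap {Conj,Adv}; 2:bremoux {Verb}; 3:shaifei {Adv,Adj}; 4:braap {Conj,Adv}; 5:kral {Conj}; 6:klaunt {Conj}; 7:kroisk {Prep}.
Word 1 cannot be Adv — rule 4 would then fail for every completion. It is Conj.
Word 3 cannot be Adv — rule 4 would then fail for every completion. It is Adj.
Word 4 cannot be Adv — rule 1 would then fail for every completion. It is Conj.
The only consistent sequence is: Conj Verb Adj Conj Conj Conj Prep.
Check: rule 1 ok; rule 2 ok; rule 3 ok; rule 4 ok.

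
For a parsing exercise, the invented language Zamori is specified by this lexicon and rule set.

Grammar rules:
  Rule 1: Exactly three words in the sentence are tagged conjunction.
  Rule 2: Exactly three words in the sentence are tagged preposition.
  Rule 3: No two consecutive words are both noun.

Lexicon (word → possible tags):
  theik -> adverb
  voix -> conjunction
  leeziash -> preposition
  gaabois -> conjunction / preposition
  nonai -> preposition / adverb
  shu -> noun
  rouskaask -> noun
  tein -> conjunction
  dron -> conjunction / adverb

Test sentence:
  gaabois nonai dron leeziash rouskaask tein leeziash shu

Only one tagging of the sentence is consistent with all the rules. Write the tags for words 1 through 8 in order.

Candidates per position — 1:gaabois {conjunction,preposition}; 2:nonai {preposition,adverb}; 3:dron {conjunction,adverb}; 4:leeziash {preposition}; 5:rouskaask {noun}; 6:tein {conjunction}; 7:leeziash {preposition}; 8:shu {noun}.
Word 1 cannot be preposition — rule 1 would then fail for every completion. It is conjunction.
Word 2 cannot be adverb — rule 2 would then fail for every completion. It is preposition.
Word 3 cannot be adverb — rule 1 would then fail for every completion. It is conjunction.
That leaves exactly one tagging: conjunction preposition conjunction preposition noun conjunction preposition noun.
Rule-by-rule: rule 1 satisfied; rule 2 satisfied; rule 3 satisfied.

conjunction preposition conjunction preposition noun conjunction preposition noun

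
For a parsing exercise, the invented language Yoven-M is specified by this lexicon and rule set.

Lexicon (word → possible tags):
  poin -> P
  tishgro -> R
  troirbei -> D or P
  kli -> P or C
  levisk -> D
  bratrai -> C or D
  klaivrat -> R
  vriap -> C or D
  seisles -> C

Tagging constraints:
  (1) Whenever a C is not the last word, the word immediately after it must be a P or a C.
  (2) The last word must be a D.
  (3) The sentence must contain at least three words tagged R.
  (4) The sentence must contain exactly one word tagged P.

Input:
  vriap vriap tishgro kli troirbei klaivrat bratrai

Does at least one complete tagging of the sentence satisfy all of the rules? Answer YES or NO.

NO

Candidates per position — 1:vriap {C,D}; 2:vriap {C,D}; 3:tishgro {R}; 4:kli {P,C}; 5:troirbei {D,P}; 6:klaivrat {R}; 7:bratrai {C,D}.
Rule 3 cannot be satisfied by any choice of tags from the lexicon.
So there is no consistent tagging.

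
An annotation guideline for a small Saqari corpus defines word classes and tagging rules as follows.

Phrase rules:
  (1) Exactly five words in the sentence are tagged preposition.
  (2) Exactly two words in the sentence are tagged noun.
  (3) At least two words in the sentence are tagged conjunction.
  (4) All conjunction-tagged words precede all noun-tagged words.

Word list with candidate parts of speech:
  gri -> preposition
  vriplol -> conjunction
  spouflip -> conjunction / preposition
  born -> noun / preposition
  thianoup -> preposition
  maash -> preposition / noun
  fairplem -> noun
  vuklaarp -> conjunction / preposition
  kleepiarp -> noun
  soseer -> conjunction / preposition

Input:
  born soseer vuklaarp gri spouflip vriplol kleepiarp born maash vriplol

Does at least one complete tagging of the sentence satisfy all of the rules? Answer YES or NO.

NO

Candidates per position — 1:born {noun,preposition}; 2:soseer {conjunction,preposition}; 3:vuklaarp {conjunction,preposition}; 4:gri {preposition}; 5:spouflip {conjunction,preposition}; 6:vriplol {conjunction}; 7:kleepiarp {noun}; 8:born {noun,preposition}; 9:maash {preposition,noun}; 10:vriplol {conjunction}.
Rule 4 cannot be satisfied by any choice of tags from the lexicon.
So there is no consistent tagging.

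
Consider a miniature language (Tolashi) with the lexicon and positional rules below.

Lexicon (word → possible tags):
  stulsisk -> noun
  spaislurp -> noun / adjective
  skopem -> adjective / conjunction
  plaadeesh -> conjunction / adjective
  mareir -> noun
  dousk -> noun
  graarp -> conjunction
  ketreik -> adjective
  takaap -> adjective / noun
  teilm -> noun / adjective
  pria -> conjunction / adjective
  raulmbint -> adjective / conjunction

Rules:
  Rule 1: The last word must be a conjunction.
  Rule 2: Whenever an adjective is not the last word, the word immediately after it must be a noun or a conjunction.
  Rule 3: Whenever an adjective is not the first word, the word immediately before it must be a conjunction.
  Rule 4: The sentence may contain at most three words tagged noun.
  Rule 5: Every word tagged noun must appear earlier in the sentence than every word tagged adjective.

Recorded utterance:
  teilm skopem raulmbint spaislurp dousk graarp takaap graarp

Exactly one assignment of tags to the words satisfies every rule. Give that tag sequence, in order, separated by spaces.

Candidates per position — 1:teilm {noun,adjective}; 2:skopem {adjective,conjunction}; 3:raulmbint {adjective,conjunction}; 4:spaislurp {noun,adjective}; 5:dousk {noun}; 6:graarp {conjunction}; 7:takaap {adjective,noun}; 8:graarp {conjunction}.
Word 1 cannot be adjective — rule 5 would then fail for every completion. It is noun.
Word 2 cannot be adjective — rule 3 would then fail for every completion. It is conjunction.
Word 3 cannot be adjective — rule 5 would then fail for every completion. It is conjunction.
Word 4 cannot be adjective — rule 5 would then fail for every completion. It is noun.
Word 7 cannot be noun — rule 4 would then fail for every completion. It is adjective.
So the tagging must be: noun conjunction conjunction noun noun conjunction adjective conjunction.
Check: rule 1 ✓; rule 2 ✓; rule 3 ✓; rule 4 ✓; rule 5 ✓.

noun conjunction conjunction noun noun conjunction adjective conjunction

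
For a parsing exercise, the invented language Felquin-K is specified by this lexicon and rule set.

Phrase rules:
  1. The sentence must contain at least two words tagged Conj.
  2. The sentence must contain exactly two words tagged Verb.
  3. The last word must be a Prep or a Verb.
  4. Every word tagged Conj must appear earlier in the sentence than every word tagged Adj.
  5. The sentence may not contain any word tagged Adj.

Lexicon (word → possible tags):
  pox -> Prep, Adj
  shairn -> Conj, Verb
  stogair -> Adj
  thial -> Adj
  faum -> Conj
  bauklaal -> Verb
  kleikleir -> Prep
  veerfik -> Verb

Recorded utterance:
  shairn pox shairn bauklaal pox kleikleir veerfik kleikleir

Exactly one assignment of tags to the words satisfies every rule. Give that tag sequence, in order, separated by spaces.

Conj Prep Conj Verb Prep Prep Verb Prep

Candidates per position — 1:shairn {Conj,Verb}; 2:pox {Prep,Adj}; 3:shairn {Conj,Verb}; 4:bauklaal {Verb}; 5:pox {Prep,Adj}; 6:kleikleir {Prep}; 7:veerfik {Verb}; 8:kleikleir {Prep}.
Position 1: tagging it Verb would leave rule 1 unsatisfiable, so it must be Conj.
Position 2: tagging it Adj would leave rule 5 unsatisfiable, so it must be Prep.
Position 3: tagging it Verb would leave rule 1 unsatisfiable, so it must be Conj.
Position 5: tagging it Adj would leave rule 5 unsatisfiable, so it must be Prep.
That leaves exactly one tagging: Conj Prep Conj Verb Prep Prep Verb Prep.
Rule-by-rule: rule 1 ✓; rule 2 ✓; rule 3 ✓; rule 4 ✓; rule 5 ✓.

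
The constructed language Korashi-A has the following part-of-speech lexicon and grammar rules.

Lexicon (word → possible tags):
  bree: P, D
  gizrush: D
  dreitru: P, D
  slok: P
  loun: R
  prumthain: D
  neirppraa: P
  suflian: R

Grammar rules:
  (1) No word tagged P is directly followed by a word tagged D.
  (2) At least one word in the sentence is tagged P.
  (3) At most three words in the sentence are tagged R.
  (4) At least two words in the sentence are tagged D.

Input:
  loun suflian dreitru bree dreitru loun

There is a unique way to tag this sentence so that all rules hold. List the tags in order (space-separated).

R R D D P R

Candidates per position — 1:loun {R}; 2:suflian {R}; 3:dreitru {P,D}; 4:bree {P,D}; 5:dreitru {P,D}; 6:loun {R}.
The remaining ambiguous positions (3, 4, 5) are resolved jointly — only one combination satisfies every rule.
So the tagging must be: R R D D P R.
Checking: rule 1 holds; rule 2 holds; rule 3 holds; rule 4 holds.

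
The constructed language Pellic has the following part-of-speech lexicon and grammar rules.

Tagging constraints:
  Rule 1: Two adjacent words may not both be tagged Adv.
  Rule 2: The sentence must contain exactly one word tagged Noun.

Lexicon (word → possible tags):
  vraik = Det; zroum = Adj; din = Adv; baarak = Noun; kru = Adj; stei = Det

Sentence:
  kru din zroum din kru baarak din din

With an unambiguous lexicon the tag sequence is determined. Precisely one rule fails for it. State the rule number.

Fixed tagging: Adj Adv Adj Adv Adj Noun Adv Adv.
Rule check: R1 ✗, R2 ✓.
Only rule 1 fails.

1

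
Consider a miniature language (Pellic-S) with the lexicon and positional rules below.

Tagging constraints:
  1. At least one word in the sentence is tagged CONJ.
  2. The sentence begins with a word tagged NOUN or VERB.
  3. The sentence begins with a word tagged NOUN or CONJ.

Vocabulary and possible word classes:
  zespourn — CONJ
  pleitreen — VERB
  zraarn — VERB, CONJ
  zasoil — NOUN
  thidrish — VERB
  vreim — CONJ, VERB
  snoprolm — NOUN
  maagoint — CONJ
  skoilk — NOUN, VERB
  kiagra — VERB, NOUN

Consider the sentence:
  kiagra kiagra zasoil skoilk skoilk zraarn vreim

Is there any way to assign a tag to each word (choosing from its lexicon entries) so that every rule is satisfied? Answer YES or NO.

Candidates per position — 1:kiagra {VERB,NOUN}; 2:kiagra {VERB,NOUN}; 3:zasoil {NOUN}; 4:skoilk {NOUN,VERB}; 5:skoilk {NOUN,VERB}; 6:zraarn {VERB,CONJ}; 7:vreim {CONJ,VERB}.
One satisfying assignment: NOUN VERB NOUN NOUN VERB CONJ CONJ.
Check: rule 1 holds; rule 2 holds; rule 3 holds.

YES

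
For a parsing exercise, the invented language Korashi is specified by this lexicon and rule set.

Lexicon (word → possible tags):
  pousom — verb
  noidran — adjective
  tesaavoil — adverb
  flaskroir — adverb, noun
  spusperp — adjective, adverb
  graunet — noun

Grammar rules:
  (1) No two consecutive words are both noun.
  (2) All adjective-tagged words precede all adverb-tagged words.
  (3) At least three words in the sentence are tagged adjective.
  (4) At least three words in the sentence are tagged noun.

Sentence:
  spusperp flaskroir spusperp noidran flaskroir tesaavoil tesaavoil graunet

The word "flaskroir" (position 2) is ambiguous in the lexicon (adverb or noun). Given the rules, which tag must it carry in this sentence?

noun

Candidates per position — 1:spusperp {adjective,adverb}; 2:flaskroir {adverb,noun}; 3:spusperp {adjective,adverb}; 4:noidran {adjective}; 5:flaskroir {adverb,noun}; 6:tesaavoil {adverb}; 7:tesaavoil {adverb}; 8:graunet {noun}.
If word 1 were adverb, no tagging could satisfy rule 2; so word 1 is adjective.
If word 2 were adverb, no tagging could satisfy rule 2; so word 2 is noun.
If word 3 were adverb, no tagging could satisfy rule 2; so word 3 is adjective.
If word 5 were adverb, no tagging could satisfy rule 4; so word 5 is noun.
That leaves exactly one tagging: adjective noun adjective adjective noun adverb adverb noun.
Checking: rule 1 ok; rule 2 ok; rule 3 ok; rule 4 ok.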